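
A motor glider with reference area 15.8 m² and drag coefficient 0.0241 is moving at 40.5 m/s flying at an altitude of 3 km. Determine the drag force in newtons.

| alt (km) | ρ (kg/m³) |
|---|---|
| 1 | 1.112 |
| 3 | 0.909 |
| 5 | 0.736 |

D = 284 N

At 3 km, from the table: ρ = 0.909 kg/m³.
Dynamic pressure q = ½ρv² = ½ × 0.909 × 40.5² = 745.5 Pa.
D = q·S·CD = 745.5 × 15.8 × 0.0241 = 284 N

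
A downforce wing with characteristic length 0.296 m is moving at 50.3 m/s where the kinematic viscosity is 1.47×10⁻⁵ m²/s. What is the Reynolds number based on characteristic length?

Re = 1.01×10^6

Re = v·c/ν = 50.3 × 0.296 / (1.47×10⁻⁵) = 1.01×10^6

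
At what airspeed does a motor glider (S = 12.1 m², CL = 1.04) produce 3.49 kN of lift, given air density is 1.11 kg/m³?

v = 22.4 m/s

L = ½ρv²S·CL ⇒ v = √(2L/(ρ·S·CL))
v = √(2 × 3490 / (1.11 × 12.1 × 1.04)) = √499.7 = 22.4 m/s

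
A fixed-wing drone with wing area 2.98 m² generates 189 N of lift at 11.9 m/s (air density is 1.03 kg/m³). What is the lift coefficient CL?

CL = 0.87

From L = ½ρv²S·CL, rearranging gives CL = 2L/(ρv²S).
CL = 2 × 189 / (1.03 × 11.9² × 2.98) = 0.87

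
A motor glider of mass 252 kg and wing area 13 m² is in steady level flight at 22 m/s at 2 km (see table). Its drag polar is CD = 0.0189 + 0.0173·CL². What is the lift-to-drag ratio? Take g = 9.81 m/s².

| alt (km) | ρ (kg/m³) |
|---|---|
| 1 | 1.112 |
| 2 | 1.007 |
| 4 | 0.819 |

L/D = 26.5

At 2 km, from the table: ρ = 1.007 kg/m³.
Weight W = mg = 252 × 9.81 = 2472.1 N; in level flight L = W.
Dynamic pressure q = 0.5 × 1.007 × 22² = 243.7 Pa.
CL = 2W/(ρv²S) = 2×2472.1/(1.007×22²×13) = 0.7803.
CD = 0.0189 + 0.0173 × 0.7803² = 0.02943.
L/D = CL/CD = 0.7803 / 0.02943 = 26.5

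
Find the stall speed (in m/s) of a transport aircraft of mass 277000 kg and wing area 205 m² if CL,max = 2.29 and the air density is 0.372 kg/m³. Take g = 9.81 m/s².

At stall, lift equals weight: L = W = m·g = 277000 × 9.81 = 2.717×10^6 N.
From L = ½ρV²S·CL,max = W: V_stall = √(2W/(ρSCL,max)) = √(2·2.717×10^6/(0.372·205·2.29))
V_stall = √31120 = 176 m/s

V_stall = 176 m/s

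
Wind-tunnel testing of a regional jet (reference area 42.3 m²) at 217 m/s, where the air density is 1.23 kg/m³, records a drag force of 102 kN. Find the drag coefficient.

CD = 0.0833

From D = ½ρv²S·CD, rearranging gives CD = 2D/(ρv²S).
CD = 2 × 1.02×10^5 / (1.23 × 217² × 42.3) = 0.0833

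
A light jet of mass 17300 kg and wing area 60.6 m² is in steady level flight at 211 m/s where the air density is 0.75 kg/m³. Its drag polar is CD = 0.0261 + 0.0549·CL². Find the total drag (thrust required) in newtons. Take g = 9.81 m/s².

Level flight ⇒ L = W = m·g = 17300 × 9.81 = 1.6971×10^5 N.
q = ½ρv² = ½ × 0.75 × 211² = 16700 Pa.
Required CL = L/(qS) = 1.6971×10^5/(16700·60.6) = 0.1677.
CD = 0.0261 + 0.0549 × 0.1677² = 0.02764.
D = q·S·CD = 16700 × 60.6 × 0.02764 = 27970 N

D = 28000 N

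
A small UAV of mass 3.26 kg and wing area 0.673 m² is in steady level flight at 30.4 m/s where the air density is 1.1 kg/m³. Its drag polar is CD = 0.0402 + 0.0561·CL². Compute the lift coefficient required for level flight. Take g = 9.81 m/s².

CL = 0.0935

In steady level flight, lift balances weight: W = mg = 3.26 × 9.81 = 31.981 N.
Dynamic pressure q = 0.5 × 1.1 × 30.4² = 508.3 Pa.
Required CL = L/(qS) = 31.981/(508.3·0.673) = 0.09349.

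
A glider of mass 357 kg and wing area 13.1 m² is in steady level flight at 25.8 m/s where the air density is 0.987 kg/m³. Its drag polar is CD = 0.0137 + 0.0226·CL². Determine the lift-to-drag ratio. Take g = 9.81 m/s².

Level flight ⇒ L = W = m·g = 357 × 9.81 = 3502.2 N.
q = ½ρv² = ½ × 0.987 × 25.8² = 328.5 Pa.
CL = W/(q·S) = 3502.2 / (328.5 × 13.1) = 0.8138.
CD = 0.0137 + 0.0226 × 0.8138² = 0.02867.
L/D = CL/CD = 0.8138 / 0.02867 = 28.4

L/D = 28.4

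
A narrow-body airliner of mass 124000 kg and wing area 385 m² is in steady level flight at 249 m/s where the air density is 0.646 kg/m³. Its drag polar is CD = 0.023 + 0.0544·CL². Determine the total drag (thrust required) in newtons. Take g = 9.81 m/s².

Level flight ⇒ L = W = m·g = 124000 × 9.81 = 1.2164×10^6 N.
Dynamic pressure q = 0.5 × 0.646 × 249² = 20030 Pa.
Required CL = L/(qS) = 1.2164×10^6/(20030·385) = 0.1578.
CD = 0.023 + 0.0544 × 0.1578² = 0.02435.
D = q·S·CD = 20030 × 385 × 0.02435 = 1.878×10^5 N

D = 1.88×10^5 N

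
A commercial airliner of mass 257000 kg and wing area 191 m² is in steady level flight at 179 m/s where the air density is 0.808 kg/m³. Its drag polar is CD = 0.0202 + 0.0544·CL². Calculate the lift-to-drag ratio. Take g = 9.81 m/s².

In steady level flight, lift balances weight: W = mg = 257000 × 9.81 = 2.5212×10^6 N.
q = ½ρv² = ½ × 0.808 × 179² = 12940 Pa.
Required CL = L/(qS) = 2.5212×10^6/(12940·191) = 1.02.
CD = 0.0202 + 0.0544 × 1.02² = 0.07677.
L/D = CL/CD = 1.02 / 0.07677 = 13.3

L/D = 13.3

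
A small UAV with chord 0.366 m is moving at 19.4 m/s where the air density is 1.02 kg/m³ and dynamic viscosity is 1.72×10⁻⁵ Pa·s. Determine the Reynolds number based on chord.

Re = 4.21×10^5

Re = ρ·v·c/μ = 1.02 × 19.4 × 0.366 / (1.72×10⁻⁵) = 4.21×10^5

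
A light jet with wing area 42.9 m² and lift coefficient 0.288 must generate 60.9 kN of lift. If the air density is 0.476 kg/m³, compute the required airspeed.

L = ½ρv²S·CL ⇒ v = √(2L/(ρ·S·CL))
v = √(2 × 60900 / (0.476 × 42.9 × 0.288)) = √20710 = 144 m/s

v = 144 m/s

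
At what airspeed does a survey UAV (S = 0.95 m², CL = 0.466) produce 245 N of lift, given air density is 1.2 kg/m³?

v = 30.4 m/s

L = ½ρv²S·CL ⇒ v = √(2L/(ρ·S·CL))
v = √(2 × 245 / (1.2 × 0.95 × 0.466)) = √922.4 = 30.4 m/s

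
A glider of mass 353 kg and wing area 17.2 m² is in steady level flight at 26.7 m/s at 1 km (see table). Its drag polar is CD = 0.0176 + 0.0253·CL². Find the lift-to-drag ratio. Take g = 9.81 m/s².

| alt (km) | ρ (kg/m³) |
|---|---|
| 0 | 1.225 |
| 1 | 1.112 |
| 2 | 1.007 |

At 1 km, from the table: ρ = 1.112 kg/m³.
In steady level flight, lift balances weight: W = mg = 353 × 9.81 = 3462.9 N.
Dynamic pressure q = 0.5 × 1.112 × 26.7² = 396.4 Pa.
CL = 2W/(ρv²S) = 2×3462.9/(1.112×26.7²×17.2) = 0.5079.
CD = 0.0176 + 0.0253 × 0.5079² = 0.02413.
L/D = CL/CD = 0.5079 / 0.02413 = 21.1

L/D = 21.1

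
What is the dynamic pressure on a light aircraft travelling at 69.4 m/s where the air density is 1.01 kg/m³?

q = 2430 Pa

q = ½ρv² = ½ × 1.01 × 69.4² = 2430 Pa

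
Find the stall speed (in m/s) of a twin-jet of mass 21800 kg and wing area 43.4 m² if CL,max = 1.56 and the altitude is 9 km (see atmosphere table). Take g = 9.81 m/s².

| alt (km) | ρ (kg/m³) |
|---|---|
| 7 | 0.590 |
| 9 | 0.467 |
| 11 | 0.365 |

V_stall = 116 m/s

At 9 km, from the table: ρ = 0.467 kg/m³.
At stall, lift equals weight: L = W = m·g = 21800 × 9.81 = 2.139×10^5 N.
From L = ½ρV²S·CL,max = W: V_stall = √(2W/(ρSCL,max)) = √(2·2.139×10^5/(0.467·43.4·1.56))
V_stall = √13530 = 116 m/s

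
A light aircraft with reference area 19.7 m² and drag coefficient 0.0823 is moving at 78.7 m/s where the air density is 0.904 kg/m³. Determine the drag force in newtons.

Dynamic pressure q = ½ρv² = ½ × 0.904 × 78.7² = 2800 Pa.
D = q·S·CD = 2800 × 19.7 × 0.0823 = 4540 N

D = 4540 N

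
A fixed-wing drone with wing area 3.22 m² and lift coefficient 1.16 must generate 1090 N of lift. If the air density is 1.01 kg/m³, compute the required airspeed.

v = 24 m/s

L = ½ρv²S·CL ⇒ v = √(2L/(ρ·S·CL))
v = √(2 × 1090 / (1.01 × 3.22 × 1.16)) = √577.9 = 24 m/s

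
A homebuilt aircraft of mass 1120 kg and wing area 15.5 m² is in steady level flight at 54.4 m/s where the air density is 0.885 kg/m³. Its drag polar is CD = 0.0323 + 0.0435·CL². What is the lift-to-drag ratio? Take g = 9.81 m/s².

Level flight ⇒ L = W = m·g = 1120 × 9.81 = 10987 N.
q = ½ρv² = ½ × 0.885 × 54.4² = 1310 Pa.
CL = W/(q·S) = 10987 / (1310 × 15.5) = 0.5413.
CD = 0.0323 + 0.0435 × 0.5413² = 0.04505.
L/D = CL/CD = 0.5413 / 0.04505 = 12

L/D = 12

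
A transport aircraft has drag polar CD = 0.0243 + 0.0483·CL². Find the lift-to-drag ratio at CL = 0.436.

CD = 0.0243 + 0.0483 × 0.436² = 0.03348
L/D = CL/CD = 0.436 / 0.03348 = 13

L/D = 13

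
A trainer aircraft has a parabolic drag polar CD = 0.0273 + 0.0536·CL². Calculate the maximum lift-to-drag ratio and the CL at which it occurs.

(L/D)max = 13.1, at CL = 0.714

For CD = CD0 + K·CL², (L/D)max occurs at CL* = √(CD0/K) and equals 1/(2√(K·CD0)).
(L/D)max = 1/(2√(0.0536 × 0.0273)) = 1/(2 × 0.03825) = 13.1
CL* = √(0.0273/0.0536) = 0.714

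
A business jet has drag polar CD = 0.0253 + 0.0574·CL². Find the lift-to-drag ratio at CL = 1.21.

CD = 0.0253 + 0.0574 × 1.21² = 0.1093
L/D = CL/CD = 1.21 / 0.1093 = 11.1

L/D = 11.1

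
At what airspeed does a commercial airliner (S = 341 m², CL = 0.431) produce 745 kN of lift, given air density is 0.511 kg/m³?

v = 141 m/s

L = ½ρv²S·CL ⇒ v = √(2L/(ρ·S·CL))
v = √(2 × 7.45×10^5 / (0.511 × 341 × 0.431)) = √19840 = 141 m/s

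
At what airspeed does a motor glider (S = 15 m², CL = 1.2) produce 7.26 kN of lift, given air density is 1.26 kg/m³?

L = ½ρv²S·CL ⇒ v = √(2L/(ρ·S·CL))
v = √(2 × 7260 / (1.26 × 15 × 1.2)) = √640.2 = 25.3 m/s

v = 25.3 m/s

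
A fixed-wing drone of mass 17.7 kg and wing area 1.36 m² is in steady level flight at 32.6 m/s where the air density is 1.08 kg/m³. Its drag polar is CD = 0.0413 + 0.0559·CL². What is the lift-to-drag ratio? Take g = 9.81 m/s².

L/D = 5.05

In steady level flight, lift balances weight: W = mg = 17.7 × 9.81 = 173.64 N.
q = ½ρv² = ½ × 1.08 × 32.6² = 573.9 Pa.
Required CL = L/(qS) = 173.64/(573.9·1.36) = 0.2225.
CD = 0.0413 + 0.0559 × 0.2225² = 0.04407.
L/D = CL/CD = 0.2225 / 0.04407 = 5.05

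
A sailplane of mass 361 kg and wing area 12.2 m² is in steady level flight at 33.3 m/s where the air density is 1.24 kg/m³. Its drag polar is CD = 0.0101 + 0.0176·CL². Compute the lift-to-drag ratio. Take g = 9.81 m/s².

L/D = 31.9

Level flight ⇒ L = W = m·g = 361 × 9.81 = 3541.4 N.
q = ½ρv² = ½ × 1.24 × 33.3² = 687.5 Pa.
Required CL = L/(qS) = 3541.4/(687.5·12.2) = 0.4222.
CD = 0.0101 + 0.0176 × 0.4222² = 0.01324.
L/D = CL/CD = 0.4222 / 0.01324 = 31.9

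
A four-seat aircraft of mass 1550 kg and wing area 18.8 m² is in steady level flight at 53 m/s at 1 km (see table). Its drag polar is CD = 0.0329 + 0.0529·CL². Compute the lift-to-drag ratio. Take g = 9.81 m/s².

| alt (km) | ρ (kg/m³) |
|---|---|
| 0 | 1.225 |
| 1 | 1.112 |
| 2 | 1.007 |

At 1 km, from the table: ρ = 1.112 kg/m³.
In steady level flight, lift balances weight: W = mg = 1550 × 9.81 = 15206 N.
Dynamic pressure q = 0.5 × 1.112 × 53² = 1562 Pa.
Required CL = L/(qS) = 15206/(1562·18.8) = 0.5179.
CD = 0.0329 + 0.0529 × 0.5179² = 0.04709.
L/D = CL/CD = 0.5179 / 0.04709 = 11

L/D = 11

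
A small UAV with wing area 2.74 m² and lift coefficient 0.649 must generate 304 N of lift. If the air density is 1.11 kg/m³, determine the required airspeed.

v = 17.6 m/s

L = ½ρv²S·CL ⇒ v = √(2L/(ρ·S·CL))
v = √(2 × 304 / (1.11 × 2.74 × 0.649)) = √308 = 17.6 m/s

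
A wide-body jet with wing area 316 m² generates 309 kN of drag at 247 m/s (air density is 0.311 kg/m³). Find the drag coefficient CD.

From D = ½ρv²S·CD, rearranging gives CD = 2D/(ρv²S).
CD = 2 × 3.09×10^5 / (0.311 × 247² × 316) = 0.103

CD = 0.103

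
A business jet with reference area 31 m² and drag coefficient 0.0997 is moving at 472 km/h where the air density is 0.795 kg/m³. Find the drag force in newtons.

D = 21100 N

Convert speed: v = 472 km/h ÷ 3.6 = 131.1 m/s.
D = ½ρv²S·CD = ½ × 0.795 × 131.1² × 31 × 0.0997 = 21100 N ≈ 21.1 kN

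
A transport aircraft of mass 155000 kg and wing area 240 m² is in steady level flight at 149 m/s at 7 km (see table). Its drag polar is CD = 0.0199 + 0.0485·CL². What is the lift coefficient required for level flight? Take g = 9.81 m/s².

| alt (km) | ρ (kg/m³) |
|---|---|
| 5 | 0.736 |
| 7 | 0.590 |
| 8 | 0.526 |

At 7 km, from the table: ρ = 0.590 kg/m³.
In steady level flight, lift balances weight: W = mg = 155000 × 9.81 = 1.5206×10^6 N.
q = ½ρv² = ½ × 0.59 × 149² = 6549 Pa.
Required CL = L/(qS) = 1.5206×10^6/(6549·240) = 0.9674.

CL = 0.967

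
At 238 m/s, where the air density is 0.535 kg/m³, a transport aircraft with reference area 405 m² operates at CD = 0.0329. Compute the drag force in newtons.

D = 2.02×10^5 N

D = ½ρv²S·CD = ½ × 0.535 × 238² × 405 × 0.0329 = 2.02×10^5 N ≈ 202 kN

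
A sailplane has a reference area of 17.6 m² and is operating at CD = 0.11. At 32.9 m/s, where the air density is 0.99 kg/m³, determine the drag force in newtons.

D = 1040 N

Dynamic pressure q = ½ρv² = ½ × 0.99 × 32.9² = 535.8 Pa.
D = q·S·CD = 535.8 × 17.6 × 0.11 = 1040 N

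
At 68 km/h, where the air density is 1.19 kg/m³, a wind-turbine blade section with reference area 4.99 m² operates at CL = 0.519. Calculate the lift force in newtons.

Convert speed: v = 68 km/h ÷ 3.6 = 18.89 m/s.
Dynamic pressure q = ½ρv² = ½ × 1.19 × 18.89² = 212.3 Pa.
L = q·S·CL = 212.3 × 4.99 × 0.519 = 550 N

L = 550 N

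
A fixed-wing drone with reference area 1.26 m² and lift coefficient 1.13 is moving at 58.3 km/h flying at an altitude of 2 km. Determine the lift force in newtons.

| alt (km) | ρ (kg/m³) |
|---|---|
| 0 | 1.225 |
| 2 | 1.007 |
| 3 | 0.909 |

At 2 km, from the table: ρ = 1.007 kg/m³.
Convert speed: v = 58.3 km/h ÷ 3.6 = 16.19 m/s.
Dynamic pressure q = ½ρv² = ½ × 1.007 × 16.19² = 132 Pa.
L = q·S·CL = 132 × 1.26 × 1.13 = 188 N

L = 188 N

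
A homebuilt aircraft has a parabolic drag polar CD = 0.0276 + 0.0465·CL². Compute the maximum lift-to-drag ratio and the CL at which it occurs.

For CD = CD0 + K·CL², (L/D)max occurs at CL* = √(CD0/K) and equals 1/(2√(K·CD0)).
(L/D)max = 1/(2√(0.0465 × 0.0276)) = 1/(2 × 0.03582) = 14
CL* = √(0.0276/0.0465) = 0.77

(L/D)max = 14, at CL = 0.77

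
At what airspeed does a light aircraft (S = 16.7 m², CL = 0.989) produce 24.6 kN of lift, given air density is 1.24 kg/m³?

L = ½ρv²S·CL ⇒ v = √(2L/(ρ·S·CL))
v = √(2 × 24600 / (1.24 × 16.7 × 0.989)) = √2402 = 49 m/s

v = 49 m/s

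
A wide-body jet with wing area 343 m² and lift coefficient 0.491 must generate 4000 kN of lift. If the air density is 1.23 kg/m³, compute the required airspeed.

v = 197 m/s

L = ½ρv²S·CL ⇒ v = √(2L/(ρ·S·CL))
v = √(2 × 4×10^6 / (1.23 × 343 × 0.491)) = √38620 = 197 m/s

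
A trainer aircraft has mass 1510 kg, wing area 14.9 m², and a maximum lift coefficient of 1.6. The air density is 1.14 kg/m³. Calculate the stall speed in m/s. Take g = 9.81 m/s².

V_stall = 33 m/s

At stall, lift equals weight: L = W = m·g = 1510 × 9.81 = 14810 N.
From L = ½ρV²S·CL,max = W: V_stall = √(2W/(ρSCL,max)) = √(2·14810/(1.14·14.9·1.6))
V_stall = √1090 = 33 m/s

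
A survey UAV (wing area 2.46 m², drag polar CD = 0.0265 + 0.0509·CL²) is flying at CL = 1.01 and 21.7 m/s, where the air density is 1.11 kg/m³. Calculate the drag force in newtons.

D = 50.4 N

CD = 0.0265 + 0.0509 × 1.01² = 0.07842
D = ½ρv²S·CD = ½ × 1.11 × 21.7² × 2.46 × 0.07842 = 50.4 N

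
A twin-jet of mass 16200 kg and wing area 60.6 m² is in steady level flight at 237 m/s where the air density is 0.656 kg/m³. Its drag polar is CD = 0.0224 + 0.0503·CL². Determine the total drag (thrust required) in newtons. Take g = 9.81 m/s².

Weight W = mg = 16200 × 9.81 = 1.5892×10^5 N; in level flight L = W.
q = ½ρv² = ½ × 0.656 × 237² = 18420 Pa.
CL = W/(q·S) = 1.5892×10^5 / (18420 × 60.6) = 0.1423.
CD = 0.0224 + 0.0503 × 0.1423² = 0.02342.
D = q·S·CD = 18420 × 60.6 × 0.02342 = 26150 N

D = 26100 N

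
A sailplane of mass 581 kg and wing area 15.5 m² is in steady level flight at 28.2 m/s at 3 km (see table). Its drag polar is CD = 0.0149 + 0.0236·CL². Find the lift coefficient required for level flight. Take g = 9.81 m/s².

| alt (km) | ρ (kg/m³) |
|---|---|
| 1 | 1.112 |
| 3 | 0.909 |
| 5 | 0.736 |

At 3 km, from the table: ρ = 0.909 kg/m³.
Level flight ⇒ L = W = m·g = 581 × 9.81 = 5699.6 N.
Dynamic pressure q = 0.5 × 0.909 × 28.2² = 361.4 Pa.
CL = 2W/(ρv²S) = 2×5699.6/(0.909×28.2²×15.5) = 1.017.

CL = 1.02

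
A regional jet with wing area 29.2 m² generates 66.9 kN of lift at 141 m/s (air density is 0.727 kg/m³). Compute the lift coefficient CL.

From L = ½ρv²S·CL, rearranging gives CL = 2L/(ρv²S).
CL = 2 × 66900 / (0.727 × 141² × 29.2) = 0.317

CL = 0.317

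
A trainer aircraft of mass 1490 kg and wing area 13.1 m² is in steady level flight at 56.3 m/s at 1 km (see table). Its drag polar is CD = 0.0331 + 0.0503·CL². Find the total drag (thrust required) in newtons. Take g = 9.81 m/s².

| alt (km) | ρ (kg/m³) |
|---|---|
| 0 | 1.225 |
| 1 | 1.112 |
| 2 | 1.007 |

At 1 km, from the table: ρ = 1.112 kg/m³.
Weight W = mg = 1490 × 9.81 = 14617 N; in level flight L = W.
Dynamic pressure q = 0.5 × 1.112 × 56.3² = 1762 Pa.
Required CL = L/(qS) = 14617/(1762·13.1) = 0.6331.
CD = 0.0331 + 0.0503 × 0.6331² = 0.05326.
D = q·S·CD = 1762 × 13.1 × 0.05326 = 1230 N

D = 1230 N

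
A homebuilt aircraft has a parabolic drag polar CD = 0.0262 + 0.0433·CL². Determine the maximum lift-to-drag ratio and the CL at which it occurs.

For CD = CD0 + K·CL², (L/D)max occurs at CL* = √(CD0/K) and equals 1/(2√(K·CD0)).
(L/D)max = 1/(2√(0.0433 × 0.0262)) = 1/(2 × 0.03368) = 14.8
CL* = √(0.0262/0.0433) = 0.778

(L/D)max = 14.8, at CL = 0.778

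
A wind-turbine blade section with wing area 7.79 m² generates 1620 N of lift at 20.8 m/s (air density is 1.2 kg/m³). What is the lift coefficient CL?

From L = ½ρv²S·CL, rearranging gives CL = 2L/(ρv²S).
CL = 2 × 1620 / (1.2 × 20.8² × 7.79) = 0.801

CL = 0.801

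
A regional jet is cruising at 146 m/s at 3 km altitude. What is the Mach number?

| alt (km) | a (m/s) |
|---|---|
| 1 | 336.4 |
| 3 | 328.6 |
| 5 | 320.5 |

M = 0.444

At 3 km, from the table: a = 328.6 m/s.
M = v/a = 146 / 328.6 = 0.444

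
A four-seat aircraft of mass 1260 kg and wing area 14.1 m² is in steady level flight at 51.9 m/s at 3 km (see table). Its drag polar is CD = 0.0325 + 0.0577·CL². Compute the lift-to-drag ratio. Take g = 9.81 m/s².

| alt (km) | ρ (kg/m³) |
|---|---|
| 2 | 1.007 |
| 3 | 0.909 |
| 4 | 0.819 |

L/D = 11.5

At 3 km, from the table: ρ = 0.909 kg/m³.
In steady level flight, lift balances weight: W = mg = 1260 × 9.81 = 12361 N.
q = ½ρv² = ½ × 0.909 × 51.9² = 1224 Pa.
CL = 2W/(ρv²S) = 2×12361/(0.909×51.9²×14.1) = 0.7161.
CD = 0.0325 + 0.0577 × 0.7161² = 0.06209.
L/D = CL/CD = 0.7161 / 0.06209 = 11.5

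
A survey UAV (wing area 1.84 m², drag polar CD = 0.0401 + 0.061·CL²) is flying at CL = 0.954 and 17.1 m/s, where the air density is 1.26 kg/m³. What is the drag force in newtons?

D = 32.4 N

CD = 0.0401 + 0.061 × 0.954² = 0.09562
D = ½ρv²S·CD = ½ × 1.26 × 17.1² × 1.84 × 0.09562 = 32.4 N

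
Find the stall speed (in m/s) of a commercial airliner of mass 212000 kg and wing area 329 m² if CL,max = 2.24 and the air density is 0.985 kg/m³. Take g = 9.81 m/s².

V_stall = 75.7 m/s

Stall occurs when L = W at CL,max. W = mg = 212000 × 9.81 = 2.08×10^6 N.
From L = ½ρV²S·CL,max = W: V_stall = √(2W/(ρSCL,max)) = √(2·2.08×10^6/(0.985·329·2.24))
V_stall = √5730 = 75.7 m/s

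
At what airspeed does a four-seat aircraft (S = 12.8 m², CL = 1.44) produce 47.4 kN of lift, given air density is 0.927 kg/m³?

L = ½ρv²S·CL ⇒ v = √(2L/(ρ·S·CL))
v = √(2 × 47400 / (0.927 × 12.8 × 1.44)) = √5548 = 74.5 m/s

v = 74.5 m/s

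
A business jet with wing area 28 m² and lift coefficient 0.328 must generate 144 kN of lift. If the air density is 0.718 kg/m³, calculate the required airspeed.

v = 209 m/s

L = ½ρv²S·CL ⇒ v = √(2L/(ρ·S·CL))
v = √(2 × 1.44×10^5 / (0.718 × 28 × 0.328)) = √43680 = 209 m/s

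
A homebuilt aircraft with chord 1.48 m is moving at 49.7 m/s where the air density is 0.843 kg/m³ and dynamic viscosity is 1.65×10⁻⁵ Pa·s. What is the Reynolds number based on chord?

Re = 3.76×10^6

Re = ρ·v·c/μ = 0.843 × 49.7 × 1.48 / (1.65×10⁻⁵) = 3.76×10^6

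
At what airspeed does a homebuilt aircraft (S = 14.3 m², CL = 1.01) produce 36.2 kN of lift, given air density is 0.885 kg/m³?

v = 75.3 m/s

L = ½ρv²S·CL ⇒ v = √(2L/(ρ·S·CL))
v = √(2 × 36200 / (0.885 × 14.3 × 1.01)) = √5664 = 75.3 m/s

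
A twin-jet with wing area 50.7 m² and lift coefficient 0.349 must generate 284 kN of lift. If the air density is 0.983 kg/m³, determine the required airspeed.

L = ½ρv²S·CL ⇒ v = √(2L/(ρ·S·CL))
v = √(2 × 2.84×10^5 / (0.983 × 50.7 × 0.349)) = √32660 = 181 m/s

v = 181 m/s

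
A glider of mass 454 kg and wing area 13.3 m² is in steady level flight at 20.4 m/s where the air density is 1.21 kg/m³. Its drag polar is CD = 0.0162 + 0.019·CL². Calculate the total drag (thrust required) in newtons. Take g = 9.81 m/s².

D = 167 N

Weight W = mg = 454 × 9.81 = 4453.7 N; in level flight L = W.
q = ½ρv² = ½ × 1.21 × 20.4² = 251.8 Pa.
CL = 2W/(ρv²S) = 2×4453.7/(1.21×20.4²×13.3) = 1.33.
CD = 0.0162 + 0.019 × 1.33² = 0.04981.
D = q·S·CD = 251.8 × 13.3 × 0.04981 = 166.8 N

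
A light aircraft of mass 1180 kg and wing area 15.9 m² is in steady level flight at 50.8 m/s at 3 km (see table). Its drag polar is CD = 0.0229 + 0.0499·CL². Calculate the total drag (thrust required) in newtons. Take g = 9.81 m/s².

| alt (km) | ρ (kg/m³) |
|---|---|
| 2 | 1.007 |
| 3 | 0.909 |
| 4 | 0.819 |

D = 786 N

At 3 km, from the table: ρ = 0.909 kg/m³.
Weight W = mg = 1180 × 9.81 = 11576 N; in level flight L = W.
Dynamic pressure q = 0.5 × 0.909 × 50.8² = 1173 Pa.
CL = 2W/(ρv²S) = 2×11576/(0.909×50.8²×15.9) = 0.6207.
CD = 0.0229 + 0.0499 × 0.6207² = 0.04213.
D = q·S·CD = 1173 × 15.9 × 0.04213 = 785.6 N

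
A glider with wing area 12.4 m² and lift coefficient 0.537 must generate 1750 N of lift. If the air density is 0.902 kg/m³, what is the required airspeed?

v = 24.1 m/s

L = ½ρv²S·CL ⇒ v = √(2L/(ρ·S·CL))
v = √(2 × 1750 / (0.902 × 12.4 × 0.537)) = √582.7 = 24.1 m/s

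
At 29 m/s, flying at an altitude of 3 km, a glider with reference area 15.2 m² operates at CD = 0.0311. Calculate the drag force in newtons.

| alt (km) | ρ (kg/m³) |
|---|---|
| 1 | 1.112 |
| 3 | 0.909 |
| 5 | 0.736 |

At 3 km, from the table: ρ = 0.909 kg/m³.
D = ½ρv²S·CD = ½ × 0.909 × 29² × 15.2 × 0.0311 = 181 N

D = 181 N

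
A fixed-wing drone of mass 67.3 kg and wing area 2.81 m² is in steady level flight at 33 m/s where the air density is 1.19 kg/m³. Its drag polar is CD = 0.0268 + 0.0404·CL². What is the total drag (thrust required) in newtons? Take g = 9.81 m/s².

D = 58.5 N

Weight W = mg = 67.3 × 9.81 = 660.21 N; in level flight L = W.
Dynamic pressure q = 0.5 × 1.19 × 33² = 648 Pa.
Required CL = L/(qS) = 660.21/(648·2.81) = 0.3626.
CD = 0.0268 + 0.0404 × 0.3626² = 0.03211.
D = q·S·CD = 648 × 2.81 × 0.03211 = 58.47 N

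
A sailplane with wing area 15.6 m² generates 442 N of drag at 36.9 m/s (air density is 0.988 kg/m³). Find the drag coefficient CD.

CD = 0.0421

From D = ½ρv²S·CD, rearranging gives CD = 2D/(ρv²S).
CD = 2 × 442 / (0.988 × 36.9² × 15.6) = 0.0421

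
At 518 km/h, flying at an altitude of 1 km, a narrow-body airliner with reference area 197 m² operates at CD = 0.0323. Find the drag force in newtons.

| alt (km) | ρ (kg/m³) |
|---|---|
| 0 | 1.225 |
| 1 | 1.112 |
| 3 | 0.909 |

At 1 km, from the table: ρ = 1.112 kg/m³.
Convert speed: v = 518 km/h ÷ 3.6 = 143.9 m/s.
Dynamic pressure q = ½ρv² = ½ × 1.112 × 143.9² = 11510 Pa.
D = q·S·CD = 11510 × 197 × 0.0323 = 73200 N ≈ 73.2 kN

D = 73200 N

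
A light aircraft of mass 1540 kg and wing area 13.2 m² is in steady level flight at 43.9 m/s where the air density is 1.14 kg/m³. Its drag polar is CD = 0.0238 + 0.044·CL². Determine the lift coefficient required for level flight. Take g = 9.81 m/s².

Level flight ⇒ L = W = m·g = 1540 × 9.81 = 15107 N.
Dynamic pressure q = 0.5 × 1.14 × 43.9² = 1099 Pa.
Required CL = L/(qS) = 15107/(1099·13.2) = 1.042.

CL = 1.04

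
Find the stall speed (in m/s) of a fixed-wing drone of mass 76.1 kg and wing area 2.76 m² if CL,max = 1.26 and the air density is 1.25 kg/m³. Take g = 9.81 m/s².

V_stall = 18.5 m/s

Weight W = mg = 76.1 × 9.81 = 746.5 N.
V_stall = √(2W/(ρ·S·CL,max)) = √(2 × 746.5 / (1.25 × 2.76 × 1.26))
V_stall = √343.5 = 18.5 m/s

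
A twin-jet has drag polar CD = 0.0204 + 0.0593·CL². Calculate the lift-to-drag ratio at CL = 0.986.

CD = 0.0204 + 0.0593 × 0.986² = 0.07805
L/D = CL/CD = 0.986 / 0.07805 = 12.6

L/D = 12.6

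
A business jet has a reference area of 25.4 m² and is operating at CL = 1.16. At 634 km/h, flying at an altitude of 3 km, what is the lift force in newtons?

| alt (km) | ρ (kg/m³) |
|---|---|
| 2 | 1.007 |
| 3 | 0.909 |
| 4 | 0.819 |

L = 4.15×10^5 N

At 3 km, from the table: ρ = 0.909 kg/m³.
Convert speed: v = 634 km/h ÷ 3.6 = 176.1 m/s.
Dynamic pressure q = ½ρv² = ½ × 0.909 × 176.1² = 14100 Pa.
L = q·S·CL = 14100 × 25.4 × 1.16 = 4.15×10^5 N ≈ 415 kN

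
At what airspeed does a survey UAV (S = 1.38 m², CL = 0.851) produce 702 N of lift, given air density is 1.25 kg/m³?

v = 30.9 m/s

L = ½ρv²S·CL ⇒ v = √(2L/(ρ·S·CL))
v = √(2 × 702 / (1.25 × 1.38 × 0.851)) = √956.4 = 30.9 m/s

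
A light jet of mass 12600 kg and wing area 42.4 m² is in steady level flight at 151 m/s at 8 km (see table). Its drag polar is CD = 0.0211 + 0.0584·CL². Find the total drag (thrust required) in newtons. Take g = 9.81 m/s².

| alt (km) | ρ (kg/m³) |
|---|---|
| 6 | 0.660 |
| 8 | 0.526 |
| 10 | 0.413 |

At 8 km, from the table: ρ = 0.526 kg/m³.
In steady level flight, lift balances weight: W = mg = 12600 × 9.81 = 1.2361×10^5 N.
Dynamic pressure q = 0.5 × 0.526 × 151² = 5997 Pa.
Required CL = L/(qS) = 1.2361×10^5/(5997·42.4) = 0.4861.
CD = 0.0211 + 0.0584 × 0.4861² = 0.0349.
D = q·S·CD = 5997 × 42.4 × 0.0349 = 8874 N

D = 8870 N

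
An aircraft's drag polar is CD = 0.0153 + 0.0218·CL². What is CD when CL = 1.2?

CD = 0.0153 + 0.0218 × 1.2² = 0.0153 + 0.03139 = 0.0467

CD = 0.0467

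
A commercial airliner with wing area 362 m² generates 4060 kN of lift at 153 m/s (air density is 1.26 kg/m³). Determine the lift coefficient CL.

CL = 0.76

From L = ½ρv²S·CL, rearranging gives CL = 2L/(ρv²S).
CL = 2 × 4.06×10^6 / (1.26 × 153² × 362) = 0.76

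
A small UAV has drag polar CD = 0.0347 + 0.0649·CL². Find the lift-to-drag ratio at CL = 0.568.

CD = 0.0347 + 0.0649 × 0.568² = 0.05564
L/D = CL/CD = 0.568 / 0.05564 = 10.2

L/D = 10.2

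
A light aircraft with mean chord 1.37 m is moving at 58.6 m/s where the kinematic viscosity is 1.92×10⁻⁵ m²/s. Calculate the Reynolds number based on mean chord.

Re = 4.18×10^6

Re = v·c/ν = 58.6 × 1.37 / (1.92×10⁻⁵) = 4.18×10^6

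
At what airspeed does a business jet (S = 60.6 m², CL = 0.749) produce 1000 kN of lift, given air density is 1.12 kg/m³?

v = 198 m/s

L = ½ρv²S·CL ⇒ v = √(2L/(ρ·S·CL))
v = √(2 × 1×10^6 / (1.12 × 60.6 × 0.749)) = √39340 = 198 m/s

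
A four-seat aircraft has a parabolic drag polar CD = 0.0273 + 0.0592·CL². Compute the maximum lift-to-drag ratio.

For CD = CD0 + K·CL², (L/D)max occurs at CL* = √(CD0/K) and equals 1/(2√(K·CD0)).
(L/D)max = 1/(2√(0.0592 × 0.0273)) = 1/(2 × 0.0402) = 12.4

(L/D)max = 12.4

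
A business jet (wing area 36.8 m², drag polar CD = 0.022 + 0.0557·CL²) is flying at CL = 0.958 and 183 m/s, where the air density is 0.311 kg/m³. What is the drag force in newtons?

CD = 0.022 + 0.0557 × 0.958² = 0.07312
D = ½ρv²S·CD = ½ × 0.311 × 183² × 36.8 × 0.07312 = 14000 N

D = 14000 N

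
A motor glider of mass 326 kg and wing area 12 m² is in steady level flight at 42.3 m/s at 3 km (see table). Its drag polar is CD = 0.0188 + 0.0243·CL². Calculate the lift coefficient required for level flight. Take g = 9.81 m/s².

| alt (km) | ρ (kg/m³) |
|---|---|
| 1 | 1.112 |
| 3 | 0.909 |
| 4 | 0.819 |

CL = 0.328

At 3 km, from the table: ρ = 0.909 kg/m³.
Level flight ⇒ L = W = m·g = 326 × 9.81 = 3198.1 N.
q = ½ρv² = ½ × 0.909 × 42.3² = 813.2 Pa.
CL = W/(q·S) = 3198.1 / (813.2 × 12) = 0.3277.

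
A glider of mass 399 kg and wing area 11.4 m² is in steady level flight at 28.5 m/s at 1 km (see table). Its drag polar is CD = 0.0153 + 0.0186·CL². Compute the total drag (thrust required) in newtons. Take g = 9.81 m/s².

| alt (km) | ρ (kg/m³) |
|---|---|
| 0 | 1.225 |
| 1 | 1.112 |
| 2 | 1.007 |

At 1 km, from the table: ρ = 1.112 kg/m³.
In steady level flight, lift balances weight: W = mg = 399 × 9.81 = 3914.2 N.
Dynamic pressure q = 0.5 × 1.112 × 28.5² = 451.6 Pa.
CL = W/(q·S) = 3914.2 / (451.6 × 11.4) = 0.7603.
CD = 0.0153 + 0.0186 × 0.7603² = 0.02605.
D = q·S·CD = 451.6 × 11.4 × 0.02605 = 134.1 N

D = 134 N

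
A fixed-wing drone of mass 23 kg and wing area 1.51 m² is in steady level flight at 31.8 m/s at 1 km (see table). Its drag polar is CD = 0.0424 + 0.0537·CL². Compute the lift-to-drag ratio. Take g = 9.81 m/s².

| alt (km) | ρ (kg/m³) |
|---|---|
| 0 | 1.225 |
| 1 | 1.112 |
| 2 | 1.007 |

At 1 km, from the table: ρ = 1.112 kg/m³.
In steady level flight, lift balances weight: W = mg = 23 × 9.81 = 225.63 N.
q = ½ρv² = ½ × 1.112 × 31.8² = 562.2 Pa.
Required CL = L/(qS) = 225.63/(562.2·1.51) = 0.2658.
CD = 0.0424 + 0.0537 × 0.2658² = 0.04619.
L/D = CL/CD = 0.2658 / 0.04619 = 5.75

L/D = 5.75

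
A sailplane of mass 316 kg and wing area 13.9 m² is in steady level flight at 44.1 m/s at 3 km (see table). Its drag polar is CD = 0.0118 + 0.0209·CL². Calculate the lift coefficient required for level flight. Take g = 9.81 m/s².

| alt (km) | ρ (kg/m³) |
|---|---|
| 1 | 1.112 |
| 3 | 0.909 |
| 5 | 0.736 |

CL = 0.252

At 3 km, from the table: ρ = 0.909 kg/m³.
In steady level flight, lift balances weight: W = mg = 316 × 9.81 = 3100 N.
q = ½ρv² = ½ × 0.909 × 44.1² = 883.9 Pa.
CL = W/(q·S) = 3100 / (883.9 × 13.9) = 0.2523.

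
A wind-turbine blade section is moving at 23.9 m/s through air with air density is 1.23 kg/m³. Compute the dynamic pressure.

q = ½ρv² = ½ × 1.23 × 23.9² = 351 Pa

q = 351 Pa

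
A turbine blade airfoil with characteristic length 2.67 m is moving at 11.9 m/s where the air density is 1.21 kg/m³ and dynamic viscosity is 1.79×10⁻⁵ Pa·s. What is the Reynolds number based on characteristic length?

Re = 2.15×10^6

Re = ρ·v·c/μ = 1.21 × 11.9 × 2.67 / (1.79×10⁻⁵) = 2.15×10^6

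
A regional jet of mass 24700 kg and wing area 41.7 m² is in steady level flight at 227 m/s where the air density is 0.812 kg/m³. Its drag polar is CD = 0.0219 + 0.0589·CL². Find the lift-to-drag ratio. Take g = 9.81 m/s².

L/D = 10.5

Level flight ⇒ L = W = m·g = 24700 × 9.81 = 2.4231×10^5 N.
q = ½ρv² = ½ × 0.812 × 227² = 20920 Pa.
CL = 2W/(ρv²S) = 2×2.4231×10^5/(0.812×227²×41.7) = 0.2777.
CD = 0.0219 + 0.0589 × 0.2777² = 0.02644.
L/D = CL/CD = 0.2777 / 0.02644 = 10.5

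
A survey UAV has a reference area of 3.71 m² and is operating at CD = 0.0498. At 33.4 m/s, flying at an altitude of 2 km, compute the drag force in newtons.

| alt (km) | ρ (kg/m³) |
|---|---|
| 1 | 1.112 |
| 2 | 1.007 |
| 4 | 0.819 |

At 2 km, from the table: ρ = 1.007 kg/m³.
Dynamic pressure q = ½ρv² = ½ × 1.007 × 33.4² = 561.7 Pa.
D = q·S·CD = 561.7 × 3.71 × 0.0498 = 104 N

D = 104 N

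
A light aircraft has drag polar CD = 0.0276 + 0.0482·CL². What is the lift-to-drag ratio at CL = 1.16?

L/D = 12.5

CD = 0.0276 + 0.0482 × 1.16² = 0.09246
L/D = CL/CD = 1.16 / 0.09246 = 12.5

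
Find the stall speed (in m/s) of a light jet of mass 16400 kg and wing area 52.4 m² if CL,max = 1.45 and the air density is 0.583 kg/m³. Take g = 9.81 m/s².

V_stall = 85.2 m/s

Stall occurs when L = W at CL,max. W = mg = 16400 × 9.81 = 1.609×10^5 N.
V_stall = √(2W/(ρ·S·CL,max)) = √(2 × 1.609×10^5 / (0.583 × 52.4 × 1.45))
V_stall = √7264 = 85.2 m/s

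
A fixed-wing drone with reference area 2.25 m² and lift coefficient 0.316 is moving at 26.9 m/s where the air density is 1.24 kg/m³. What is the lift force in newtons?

L = 319 N

Dynamic pressure q = ½ρv² = ½ × 1.24 × 26.9² = 448.6 Pa.
L = q·S·CL = 448.6 × 2.25 × 0.316 = 319 N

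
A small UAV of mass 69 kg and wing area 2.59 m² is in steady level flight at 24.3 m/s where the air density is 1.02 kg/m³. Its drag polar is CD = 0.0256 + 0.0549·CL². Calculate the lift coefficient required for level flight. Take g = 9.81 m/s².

CL = 0.868

Level flight ⇒ L = W = m·g = 69 × 9.81 = 676.89 N.
Dynamic pressure q = 0.5 × 1.02 × 24.3² = 301.1 Pa.
CL = W/(q·S) = 676.89 / (301.1 × 2.59) = 0.8678.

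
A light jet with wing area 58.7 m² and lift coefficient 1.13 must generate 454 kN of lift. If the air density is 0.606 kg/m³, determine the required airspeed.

v = 150 m/s

L = ½ρv²S·CL ⇒ v = √(2L/(ρ·S·CL))
v = √(2 × 4.54×10^5 / (0.606 × 58.7 × 1.13)) = √22590 = 150 m/s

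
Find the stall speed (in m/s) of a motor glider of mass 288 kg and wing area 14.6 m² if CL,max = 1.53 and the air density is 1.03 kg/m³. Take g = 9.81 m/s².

Stall occurs when L = W at CL,max. W = mg = 288 × 9.81 = 2825 N.
V_stall = √(2W/(ρ·S·CL,max)) = √(2 × 2825 / (1.03 × 14.6 × 1.53))
V_stall = √245.6 = 15.7 m/s

V_stall = 15.7 m/s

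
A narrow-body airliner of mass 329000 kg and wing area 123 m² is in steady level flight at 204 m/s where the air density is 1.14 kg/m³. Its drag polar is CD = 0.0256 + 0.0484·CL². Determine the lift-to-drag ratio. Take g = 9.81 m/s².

L/D = 13

In steady level flight, lift balances weight: W = mg = 329000 × 9.81 = 3.2275×10^6 N.
q = ½ρv² = ½ × 1.14 × 204² = 23720 Pa.
CL = 2W/(ρv²S) = 2×3.2275×10^6/(1.14×204²×123) = 1.106.
CD = 0.0256 + 0.0484 × 1.106² = 0.08482.
L/D = CL/CD = 1.106 / 0.08482 = 13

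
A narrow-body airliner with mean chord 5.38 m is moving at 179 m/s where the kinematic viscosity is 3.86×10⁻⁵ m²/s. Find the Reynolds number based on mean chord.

Re = 2.49×10^7

Re = v·c/ν = 179 × 5.38 / (3.86×10⁻⁵) = 2.49×10^7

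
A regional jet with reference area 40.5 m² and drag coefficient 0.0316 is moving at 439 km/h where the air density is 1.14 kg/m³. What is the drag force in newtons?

D = 10800 N

Convert speed: v = 439 km/h ÷ 3.6 = 121.9 m/s.
Dynamic pressure q = ½ρv² = ½ × 1.14 × 121.9² = 8476 Pa.
D = q·S·CD = 8476 × 40.5 × 0.0316 = 10800 N ≈ 10.8 kN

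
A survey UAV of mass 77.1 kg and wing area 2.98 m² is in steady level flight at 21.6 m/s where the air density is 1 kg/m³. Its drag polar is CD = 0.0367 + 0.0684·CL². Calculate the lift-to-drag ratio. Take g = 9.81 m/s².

L/D = 9.25

Weight W = mg = 77.1 × 9.81 = 756.35 N; in level flight L = W.
q = ½ρv² = ½ × 1 × 21.6² = 233.3 Pa.
Required CL = L/(qS) = 756.35/(233.3·2.98) = 1.088.
CD = 0.0367 + 0.0684 × 1.088² = 0.1177.
L/D = CL/CD = 1.088 / 0.1177 = 9.25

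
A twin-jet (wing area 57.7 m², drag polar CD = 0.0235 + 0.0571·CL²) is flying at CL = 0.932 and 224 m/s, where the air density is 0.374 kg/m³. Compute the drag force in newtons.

CD = 0.0235 + 0.0571 × 0.932² = 0.0731
D = ½ρv²S·CD = ½ × 0.374 × 224² × 57.7 × 0.0731 = 39600 N

D = 39600 N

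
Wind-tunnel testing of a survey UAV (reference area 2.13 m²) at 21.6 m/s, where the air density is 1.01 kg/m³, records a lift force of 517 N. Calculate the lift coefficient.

CL = 1.03

From L = ½ρv²S·CL, rearranging gives CL = 2L/(ρv²S).
CL = 2 × 517 / (1.01 × 21.6² × 2.13) = 1.03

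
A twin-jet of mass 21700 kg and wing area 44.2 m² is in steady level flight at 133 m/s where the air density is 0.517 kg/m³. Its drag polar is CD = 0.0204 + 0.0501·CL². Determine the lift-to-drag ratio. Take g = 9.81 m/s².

L/D = 13.9

In steady level flight, lift balances weight: W = mg = 21700 × 9.81 = 2.1288×10^5 N.
q = ½ρv² = ½ × 0.517 × 133² = 4573 Pa.
CL = 2W/(ρv²S) = 2×2.1288×10^5/(0.517×133²×44.2) = 1.053.
CD = 0.0204 + 0.0501 × 1.053² = 0.07598.
L/D = CL/CD = 1.053 / 0.07598 = 13.9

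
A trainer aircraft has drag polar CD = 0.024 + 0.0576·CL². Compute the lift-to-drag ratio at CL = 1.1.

L/D = 11.7

CD = 0.024 + 0.0576 × 1.1² = 0.0937
L/D = CL/CD = 1.1 / 0.0937 = 11.7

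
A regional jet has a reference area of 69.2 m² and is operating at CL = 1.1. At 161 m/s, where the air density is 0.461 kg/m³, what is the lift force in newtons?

L = ½ρv²S·CL = ½ × 0.461 × 161² × 69.2 × 1.1 = 4.55×10^5 N ≈ 455 kN

L = 4.55×10^5 N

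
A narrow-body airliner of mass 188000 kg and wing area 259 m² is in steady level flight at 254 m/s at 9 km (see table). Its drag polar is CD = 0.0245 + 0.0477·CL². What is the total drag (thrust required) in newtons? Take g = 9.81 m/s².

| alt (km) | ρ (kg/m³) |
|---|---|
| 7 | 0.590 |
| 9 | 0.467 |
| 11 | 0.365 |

D = 1.37×10^5 N

At 9 km, from the table: ρ = 0.467 kg/m³.
Level flight ⇒ L = W = m·g = 188000 × 9.81 = 1.8443×10^6 N.
Dynamic pressure q = 0.5 × 0.467 × 254² = 15060 Pa.
Required CL = L/(qS) = 1.8443×10^6/(15060·259) = 0.4727.
CD = 0.0245 + 0.0477 × 0.4727² = 0.03516.
D = q·S·CD = 15060 × 259 × 0.03516 = 1.372×10^5 N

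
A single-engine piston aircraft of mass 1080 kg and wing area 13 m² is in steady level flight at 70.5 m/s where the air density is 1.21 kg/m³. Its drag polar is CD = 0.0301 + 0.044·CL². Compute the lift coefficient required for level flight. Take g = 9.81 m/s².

In steady level flight, lift balances weight: W = mg = 1080 × 9.81 = 10595 N.
q = ½ρv² = ½ × 1.21 × 70.5² = 3007 Pa.
CL = 2W/(ρv²S) = 2×10595/(1.21×70.5²×13) = 0.271.

CL = 0.271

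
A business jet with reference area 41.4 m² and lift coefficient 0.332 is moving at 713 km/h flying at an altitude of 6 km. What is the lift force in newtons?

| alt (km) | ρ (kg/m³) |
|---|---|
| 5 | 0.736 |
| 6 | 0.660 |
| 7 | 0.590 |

At 6 km, from the table: ρ = 0.660 kg/m³.
Convert speed: v = 713 km/h ÷ 3.6 = 198.1 m/s.
Dynamic pressure q = ½ρv² = ½ × 0.66 × 198.1² = 12940 Pa.
L = q·S·CL = 12940 × 41.4 × 0.332 = 1.78×10^5 N ≈ 178 kN

L = 1.78×10^5 N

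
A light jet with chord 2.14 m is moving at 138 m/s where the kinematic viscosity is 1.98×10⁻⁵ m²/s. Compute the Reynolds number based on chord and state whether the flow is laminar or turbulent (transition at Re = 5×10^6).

Re = v·c/ν = 138 × 2.14 / (1.98×10⁻⁵) = 1.49×10^7
Since 1.49×10^7 > 5×10^6, the flow is turbulent.

Re = 1.49×10^7 (turbulent)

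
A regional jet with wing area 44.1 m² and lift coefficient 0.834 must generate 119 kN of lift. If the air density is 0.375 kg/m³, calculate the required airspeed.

L = ½ρv²S·CL ⇒ v = √(2L/(ρ·S·CL))
v = √(2 × 1.19×10^5 / (0.375 × 44.1 × 0.834)) = √17260 = 131 m/s

v = 131 m/s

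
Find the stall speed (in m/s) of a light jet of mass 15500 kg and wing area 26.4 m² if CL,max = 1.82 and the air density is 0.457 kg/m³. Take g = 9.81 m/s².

At stall, lift equals weight: L = W = m·g = 15500 × 9.81 = 1.521×10^5 N.
V_stall = √(2W/(ρ·S·CL,max)) = √(2 × 1.521×10^5 / (0.457 × 26.4 × 1.82))
V_stall = √13850 = 118 m/s

V_stall = 118 m/s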